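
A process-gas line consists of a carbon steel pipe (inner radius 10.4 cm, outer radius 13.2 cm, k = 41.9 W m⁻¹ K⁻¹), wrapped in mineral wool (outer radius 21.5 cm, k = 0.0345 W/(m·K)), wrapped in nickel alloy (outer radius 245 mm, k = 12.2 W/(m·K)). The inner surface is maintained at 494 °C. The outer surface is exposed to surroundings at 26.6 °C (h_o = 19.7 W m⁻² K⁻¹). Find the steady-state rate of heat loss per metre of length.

Q' = 204 W/m

Resistance network (inner→outer):
  R'_carbon steel = ln(0.132/0.104)/(2πk) = 0.2384/(2π·41.9) = 9.056×10^-4 m·K/W
  R'_mineral wool = ln(0.215/0.132)/(2πk) = 0.4878/(2π·0.0345) = 2.250 m·K/W
  R'_nickel alloy = ln(0.245/0.215)/(2πk) = 0.1306/(2π·12.2) = 0.001704 m·K/W
  R'_conv,out = 1/(2πr h) = 1/(2π·0.245·19.7) = 0.03298 m·K/W
ΣR = 9.056×10^-4 + 2.250 + 0.001704 + 0.03298 = 2.286 m·K/W
Q' = ΔT/ΣR = (494 °C − 26.6 °C)/2.286 = 204 W/m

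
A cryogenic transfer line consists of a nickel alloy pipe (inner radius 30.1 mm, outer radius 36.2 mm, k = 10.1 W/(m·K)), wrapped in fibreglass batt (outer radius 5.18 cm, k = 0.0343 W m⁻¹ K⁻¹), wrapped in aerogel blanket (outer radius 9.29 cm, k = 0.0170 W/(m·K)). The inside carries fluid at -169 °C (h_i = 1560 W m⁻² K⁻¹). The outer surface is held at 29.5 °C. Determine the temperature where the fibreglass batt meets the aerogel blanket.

T = -123 °C

Resistance network (inner→outer):
  R'_conv,in = 1/(2πr h) = 1/(2π·0.0301·1560) = 0.003389 m·K/W
  R'_nickel alloy = ln(0.0362/0.0301)/(2πk) = 0.1845/(2π·10.1) = 0.002908 m·K/W
  R'_fibreglass batt = ln(0.0518/0.0362)/(2πk) = 0.3583/(2π·0.0343) = 1.663 m·K/W
  R'_aerogel blanket = ln(0.0929/0.0518)/(2πk) = 0.5841/(2π·0.0170) = 5.469 m·K/W
ΣR = 0.003389 + 0.002908 + 1.663 + 5.469 = 7.138 m·K/W
Q' = ΔT/ΣR = (-169 °C − 29.5 °C)/7.138 = -27.81 W/m
From the inner boundary to the fibreglass batt/aerogel blanket interface, ΣR_partial = 1.669 m·K/W.
T_interface = T_in − Q'·ΣR_partial = -169 °C − (-27.81)(1.669) = -123 °C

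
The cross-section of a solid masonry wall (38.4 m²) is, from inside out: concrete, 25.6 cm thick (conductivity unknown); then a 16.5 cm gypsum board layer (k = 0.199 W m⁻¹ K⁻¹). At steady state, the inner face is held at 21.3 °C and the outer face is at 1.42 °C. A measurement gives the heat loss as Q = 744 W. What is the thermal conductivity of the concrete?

k = 1.30 W/m·K

ΣR = ΔT/Q = |21.3 − 1.42|/744 = 0.02672 K/W
Known resistances:
  R_gypsum board = L/(kA) = 0.165/(0.199·38.4) = 0.02159 K/W
R_concrete = ΣR − ΣR_known = 0.02672 − 0.02159 = 0.005130 K/W
L/(kA) = 0.005130 ⇒ k = 0.256/(0.005130·38.4) = 1.30 W/m·K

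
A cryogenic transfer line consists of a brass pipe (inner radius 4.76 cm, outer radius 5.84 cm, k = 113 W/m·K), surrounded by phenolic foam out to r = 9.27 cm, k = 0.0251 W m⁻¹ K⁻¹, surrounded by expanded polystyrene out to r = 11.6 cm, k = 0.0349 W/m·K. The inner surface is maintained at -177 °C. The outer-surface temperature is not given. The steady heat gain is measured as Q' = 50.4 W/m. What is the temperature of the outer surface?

Series resistances:
  R'_brass = ln(0.0584/0.0476)/(2πk) = 0.2045/(2π·113) = 2.880×10^-4 m·K/W
  R'_phenolic foam = ln(0.0927/0.0584)/(2πk) = 0.4621/(2π·0.0251) = 2.930 m·K/W
  R'_expanded polystyrene = ln(0.116/0.0927)/(2πk) = 0.2242/(2π·0.0349) = 1.023 m·K/W
ΣR = 3.953 m·K/W
ΔT = Q'·ΣR = 50.4 × 3.953 = 199.2 K
Heat flows inward, so T_out = T_in + ΔT = -177 + 199.2 = 22.2 °C

T_out = 22.2 °C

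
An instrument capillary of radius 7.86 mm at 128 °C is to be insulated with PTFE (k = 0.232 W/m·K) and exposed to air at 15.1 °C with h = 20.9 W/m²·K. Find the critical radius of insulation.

For a cylinder, r_cr = k_ins/h = 0.232/20.9 = 0.0111 m = 1.11 cm

r_cr = 1.11 cm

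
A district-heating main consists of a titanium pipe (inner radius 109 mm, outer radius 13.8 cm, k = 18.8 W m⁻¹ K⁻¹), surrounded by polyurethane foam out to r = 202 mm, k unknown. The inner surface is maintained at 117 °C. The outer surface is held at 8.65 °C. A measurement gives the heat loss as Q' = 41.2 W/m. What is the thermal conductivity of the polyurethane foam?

ΣR = ΔT/Q' = |117 − 8.65|/41.2 = 2.630 m·K/W
Known resistances:
  R'_titanium = ln(0.138/0.109)/(2πk) = 0.2359/(2π·18.8) = 0.001997 m·K/W
R_polyurethane foam = ΣR − ΣR_known = 2.630 − 0.001997 = 2.628 m·K/W
ln(r₂/r₁)/(2πk) = 2.628 ⇒ k = 0.3810/(2π·2.628) = 0.0231 W/m·K

k = 0.0231 W/m·K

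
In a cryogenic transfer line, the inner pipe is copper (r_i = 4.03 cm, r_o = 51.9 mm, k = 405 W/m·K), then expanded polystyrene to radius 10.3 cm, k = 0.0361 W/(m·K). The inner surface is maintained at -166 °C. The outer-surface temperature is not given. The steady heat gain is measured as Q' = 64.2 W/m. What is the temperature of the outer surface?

Series resistances:
  R'_copper = ln(0.0519/0.0403)/(2πk) = 0.2530/(2π·405) = 9.941×10^-5 m·K/W
  R'_expanded polystyrene = ln(0.103/0.0519)/(2πk) = 0.6854/(2π·0.0361) = 3.022 m·K/W
ΣR = 3.022 m·K/W
ΔT = Q'·ΣR = 64.2 × 3.022 = 194.0 K
Heat flows inward, so T_out = T_in + ΔT = -166 + 194.0 = 28.0 °C

T_out = 28.0 °C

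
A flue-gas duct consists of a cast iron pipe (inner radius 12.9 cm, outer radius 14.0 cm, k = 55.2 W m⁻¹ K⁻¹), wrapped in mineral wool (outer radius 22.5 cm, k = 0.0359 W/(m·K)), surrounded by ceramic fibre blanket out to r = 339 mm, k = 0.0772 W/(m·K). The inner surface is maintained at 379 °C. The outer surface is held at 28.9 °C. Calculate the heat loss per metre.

Resistance network (inner→outer):
  R'_cast iron = ln(0.140/0.129)/(2πk) = 0.08183/(2π·55.2) = 2.359×10^-4 m·K/W
  R'_mineral wool = ln(0.225/0.140)/(2πk) = 0.4745/(2π·0.0359) = 2.103 m·K/W
  R'_ceramic fibre blanket = ln(0.339/0.225)/(2πk) = 0.4099/(2π·0.0772) = 0.8450 m·K/W
ΣR = 2.359×10^-4 + 2.103 + 0.8450 = 2.948 m·K/W
Q' = ΔT/ΣR = (379 °C − 28.9 °C)/2.948 = 119 W/m

Q' = 119 W/m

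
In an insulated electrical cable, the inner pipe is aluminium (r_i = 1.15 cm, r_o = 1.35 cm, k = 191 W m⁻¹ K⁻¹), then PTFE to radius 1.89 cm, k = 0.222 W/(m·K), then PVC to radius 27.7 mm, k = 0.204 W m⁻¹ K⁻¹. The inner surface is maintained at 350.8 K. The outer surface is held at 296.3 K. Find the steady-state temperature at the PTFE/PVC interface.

T = 326.4 K

Series thermal resistances, inner to outer:
  R'_aluminium = ln(0.0135/0.0115)/(2πk) = 0.1603/(2π·191) = 1.336×10^-4 m·K/W
  R'_PTFE = ln(0.0189/0.0135)/(2πk) = 0.3365/(2π·0.222) = 0.2412 m·K/W
  R'_PVC = ln(0.0277/0.0189)/(2πk) = 0.3823/(2π·0.204) = 0.2982 m·K/W
ΣR = 1.336×10^-4 + 0.2412 + 0.2982 = 0.5395 m·K/W
Q' = ΔT/ΣR = (350.8 K − 296.3 K)/0.5395 = 101.0 W/m
From the inner boundary to the PTFE/PVC interface, ΣR_partial = 0.2413 m·K/W.
T_interface = T_in − Q'·ΣR_partial = 350.8 K − (101.0)(0.2413) = 326.4 K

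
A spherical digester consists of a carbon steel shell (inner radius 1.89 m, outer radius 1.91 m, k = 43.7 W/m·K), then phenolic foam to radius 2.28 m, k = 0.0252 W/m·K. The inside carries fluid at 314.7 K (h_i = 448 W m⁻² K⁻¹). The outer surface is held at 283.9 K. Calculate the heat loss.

Series thermal resistances, inner to outer:
  R_conv,in = 1/(4πr²h) = 1/(4π·1.89²·448) = 4.973×10^-5 K/W
  R_carbon steel = (1/1.89 − 1/1.91)/(4πk) = 0.005540/(4π·43.7) = 1.009×10^-5 K/W
  R_phenolic foam = (1/1.91 − 1/2.28)/(4πk) = 0.08496/(4π·0.0252) = 0.2683 K/W
ΣR = 4.973×10^-5 + 1.009×10^-5 + 0.2683 = 0.2684 K/W
Q = ΔT/ΣR = (314.7 K − 283.9 K)/0.2684 = 115 W

Q = 115 W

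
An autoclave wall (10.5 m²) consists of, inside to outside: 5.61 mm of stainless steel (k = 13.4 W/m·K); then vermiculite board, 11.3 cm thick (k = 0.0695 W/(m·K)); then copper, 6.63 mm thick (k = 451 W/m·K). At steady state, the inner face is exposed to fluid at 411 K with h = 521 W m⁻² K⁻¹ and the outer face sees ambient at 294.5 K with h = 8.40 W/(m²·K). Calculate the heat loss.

Q = 700 W

Series thermal resistances, inner to outer:
  R_conv,in = 1/(hA) = 1/(521·10.5) = 1.828×10^-4 K/W
  R_stainless steel = L/(kA) = 0.00561/(13.4·10.5) = 3.987×10^-5 K/W
  R_vermiculite board = L/(kA) = 0.113/(0.0695·10.5) = 0.1548 K/W
  R_copper = L/(kA) = 0.00663/(451·10.5) = 1.400×10^-6 K/W
  R_conv,out = 1/(hA) = 1/(8.40·10.5) = 0.01134 K/W
ΣR = 1.828×10^-4 + 3.987×10^-5 + 0.1548 + 1.400×10^-6 + 0.01134 = 0.1664 K/W
Q = ΔT/ΣR = (411 K − 294.5 K)/0.1664 = 700 W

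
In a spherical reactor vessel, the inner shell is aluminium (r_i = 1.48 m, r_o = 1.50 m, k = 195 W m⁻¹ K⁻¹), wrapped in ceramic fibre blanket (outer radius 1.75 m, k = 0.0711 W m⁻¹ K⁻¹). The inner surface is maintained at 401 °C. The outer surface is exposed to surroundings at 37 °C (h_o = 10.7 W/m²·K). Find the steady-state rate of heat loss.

Series thermal resistances, inner to outer:
  R_aluminium = (1/1.48 − 1/1.50)/(4πk) = 0.009009/(4π·195) = 3.676×10^-6 K/W
  R_ceramic fibre blanket = (1/1.50 − 1/1.75)/(4πk) = 0.09524/(4π·0.0711) = 0.1066 K/W
  R_conv,out = 1/(4πr²h) = 1/(4π·1.75²·10.7) = 0.002428 K/W
ΣR = 3.676×10^-6 + 0.1066 + 0.002428 = 0.1090 K/W
Q = ΔT/ΣR = (401 °C − 37 °C)/0.1090 = 3340 W

Q = 3340 W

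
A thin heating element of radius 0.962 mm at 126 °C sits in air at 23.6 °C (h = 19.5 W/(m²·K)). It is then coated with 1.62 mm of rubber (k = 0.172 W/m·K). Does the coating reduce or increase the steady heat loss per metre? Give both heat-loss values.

Critical radius for a cylinder: r_cr = k/h = 0.00882 m = 0.882 cm.
Outer radius after coating: r₂ = 9.62×10^-4 + 0.00162 = 0.002582 m.
Since r₁ < r_cr and r₂ ≤ r_cr, the coating moves toward the maximum at r_cr — heat loss rises.
Bare: R = 1/(2πr₁h) = 8.484 m·K/W; Q = 102.4/8.484 = 12.1 W/m.
Coated: R = R_cond + R_conv = 4.075 m·K/W; Q = 102.4/4.075 = 25.1 W/m.

increases: 12.1 → 25.1 W/m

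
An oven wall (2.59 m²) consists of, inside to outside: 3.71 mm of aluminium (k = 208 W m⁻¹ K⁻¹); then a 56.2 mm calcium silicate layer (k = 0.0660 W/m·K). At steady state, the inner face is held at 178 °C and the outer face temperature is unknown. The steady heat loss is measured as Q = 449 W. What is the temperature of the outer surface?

Series resistances:
  R_aluminium = L/(kA) = 0.00371/(208·2.59) = 6.887×10^-6 K/W
  R_calcium silicate = L/(kA) = 0.0562/(0.0660·2.59) = 0.3288 K/W
ΣR = 0.3288 K/W
ΔT = Q·ΣR = 449 × 0.3288 = 147.6 K
Heat flows outward, so T_out = T_in − ΔT = 178 − 147.6 = 30.4 °C

T_out = 30.4 °C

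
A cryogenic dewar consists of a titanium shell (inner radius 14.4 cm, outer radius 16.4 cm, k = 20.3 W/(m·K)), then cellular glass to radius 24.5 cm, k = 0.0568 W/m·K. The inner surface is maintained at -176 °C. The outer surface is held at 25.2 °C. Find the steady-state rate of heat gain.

Resistance network (inner→outer):
  R_titanium = (1/0.144 − 1/0.164)/(4πk) = 0.8469/(4π·20.3) = 0.003320 K/W
  R_cellular glass = (1/0.164 − 1/0.245)/(4πk) = 2.016/(4π·0.0568) = 2.824 K/W
ΣR = 0.003320 + 2.824 = 2.827 K/W
Q = ΔT/ΣR = (-176 °C − 25.2 °C)/2.827 = -71.2 W
(Negative Q ⇒ heat flows inward; heat gain = 71.2 W.)

Q = 71.2 W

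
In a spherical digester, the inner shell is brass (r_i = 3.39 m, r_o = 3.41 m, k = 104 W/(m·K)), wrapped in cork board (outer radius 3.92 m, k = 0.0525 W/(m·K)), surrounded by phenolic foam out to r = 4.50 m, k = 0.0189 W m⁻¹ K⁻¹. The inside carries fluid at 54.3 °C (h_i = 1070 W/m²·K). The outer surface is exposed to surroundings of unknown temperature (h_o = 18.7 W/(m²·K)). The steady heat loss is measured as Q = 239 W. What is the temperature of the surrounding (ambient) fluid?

Sum the resistances:
  R_conv,in = 1/(4πr²h) = 1/(4π·3.39²·1070) = 6.472×10^-6 K/W
  R_brass = (1/3.39 − 1/3.41)/(4πk) = 0.001730/(4π·104) = 1.324×10^-6 K/W
  R_cork board = (1/3.41 − 1/3.92)/(4πk) = 0.03815/(4π·0.0525) = 0.05783 K/W
  R_phenolic foam = (1/3.92 − 1/4.50)/(4πk) = 0.03288/(4π·0.0189) = 0.1384 K/W
  R_conv,out = 1/(4πr²h) = 1/(4π·4.50²·18.7) = 2.101×10^-4 K/W
ΣR = 0.1965 K/W
ΔT = Q·ΣR = 239 × 0.1965 = 46.96 K
Heat flows outward, so T_out = T_in − ΔT = 54.3 − 46.96 = 7.34 °C

T_out = 7.34 °C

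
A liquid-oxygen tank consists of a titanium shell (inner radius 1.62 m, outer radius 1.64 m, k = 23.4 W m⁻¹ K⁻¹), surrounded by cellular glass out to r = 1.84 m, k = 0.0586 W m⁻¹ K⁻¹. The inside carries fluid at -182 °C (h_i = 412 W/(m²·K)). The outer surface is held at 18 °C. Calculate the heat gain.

Q = 2220 W

Treat each layer as a resistance in series:
  R_conv,in = 1/(4πr²h) = 1/(4π·1.62²·412) = 7.360×10^-5 K/W
  R_titanium = (1/1.62 − 1/1.64)/(4πk) = 0.007528/(4π·23.4) = 2.560×10^-5 K/W
  R_cellular glass = (1/1.64 − 1/1.84)/(4πk) = 0.06628/(4π·0.0586) = 0.09000 K/W
ΣR = 7.360×10^-5 + 2.560×10^-5 + 0.09000 = 0.09010 K/W
Q = ΔT/ΣR = (-182 °C − 18 °C)/0.09010 = -2220 W
(Negative Q ⇒ heat flows inward; heat gain = 2220 W.)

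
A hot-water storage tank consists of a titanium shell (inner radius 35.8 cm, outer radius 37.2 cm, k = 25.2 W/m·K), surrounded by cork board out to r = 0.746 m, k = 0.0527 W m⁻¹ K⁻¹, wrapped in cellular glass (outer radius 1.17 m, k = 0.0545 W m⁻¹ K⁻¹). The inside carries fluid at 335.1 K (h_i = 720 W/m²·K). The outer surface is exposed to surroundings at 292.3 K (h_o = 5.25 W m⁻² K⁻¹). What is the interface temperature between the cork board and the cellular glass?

Resistance network (inner→outer):
  R_conv,in = 1/(4πr²h) = 1/(4π·0.358²·720) = 8.624×10^-4 K/W
  R_titanium = (1/0.358 − 1/0.372)/(4πk) = 0.1051/(4π·25.2) = 3.320×10^-4 K/W
  R_cork board = (1/0.372 − 1/0.746)/(4πk) = 1.348/(4π·0.0527) = 2.035 K/W
  R_cellular glass = (1/0.746 − 1/1.17)/(4πk) = 0.4858/(4π·0.0545) = 0.7093 K/W
  R_conv,out = 1/(4πr²h) = 1/(4π·1.17²·5.25) = 0.01107 K/W
ΣR = 8.624×10^-4 + 3.320×10^-4 + 2.035 + 0.7093 + 0.01107 = 2.757 K/W
Q = ΔT/ΣR = (335.1 K − 292.3 K)/2.757 = 15.52 W
From the inner boundary to the cork board/cellular glass interface, ΣR_partial = 2.036 K/W.
T_interface = T_in − Q·ΣR_partial = 335.1 K − (15.52)(2.036) = 303.5 K

T = 303.5 K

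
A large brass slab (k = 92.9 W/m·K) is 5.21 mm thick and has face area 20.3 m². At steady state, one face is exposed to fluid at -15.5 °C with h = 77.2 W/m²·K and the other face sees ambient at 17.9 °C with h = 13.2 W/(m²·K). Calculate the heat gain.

Q = 7.64 kW

Resistance network (inner→outer):
  R_conv,in = 1/(hA) = 1/(77.2·20.3) = 6.381×10^-4 K/W
  R_brass = L/(kA) = 0.00521/(92.9·20.3) = 2.763×10^-6 K/W
  R_conv,out = 1/(hA) = 1/(13.2·20.3) = 0.003732 K/W
ΣR = 6.381×10^-4 + 2.763×10^-6 + 0.003732 = 0.004373 K/W
Q = ΔT/ΣR = (-15.5 °C − 17.9 °C)/0.004373 = -7640 W
(Negative Q ⇒ heat flows inward; heat gain = 7640 W.)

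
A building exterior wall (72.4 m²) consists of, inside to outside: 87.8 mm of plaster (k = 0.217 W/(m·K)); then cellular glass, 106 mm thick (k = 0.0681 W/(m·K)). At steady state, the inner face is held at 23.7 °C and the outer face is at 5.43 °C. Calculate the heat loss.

Q = 674 W

Resistance network (inner→outer):
  R_plaster = L/(kA) = 0.0878/(0.217·72.4) = 0.005589 K/W
  R_cellular glass = L/(kA) = 0.106/(0.0681·72.4) = 0.02150 K/W
ΣR = 0.005589 + 0.02150 = 0.02709 K/W
Q = ΔT/ΣR = (23.7 °C − 5.43 °C)/0.02709 = 674 W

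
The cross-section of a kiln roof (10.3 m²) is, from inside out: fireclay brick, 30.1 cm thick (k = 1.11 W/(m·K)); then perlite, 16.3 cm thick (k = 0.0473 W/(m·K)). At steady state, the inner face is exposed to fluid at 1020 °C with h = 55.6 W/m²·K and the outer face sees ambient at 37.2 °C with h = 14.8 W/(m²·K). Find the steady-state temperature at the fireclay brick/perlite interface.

Resistance network (inner→outer):
  R_conv,in = 1/(hA) = 1/(55.6·10.3) = 0.001746 K/W
  R_fireclay brick = L/(kA) = 0.301/(1.11·10.3) = 0.02633 K/W
  R_perlite = L/(kA) = 0.163/(0.0473·10.3) = 0.3346 K/W
  R_conv,out = 1/(hA) = 1/(14.8·10.3) = 0.006560 K/W
ΣR = 0.001746 + 0.02633 + 0.3346 + 0.006560 = 0.3692 K/W
Q = ΔT/ΣR = (1020 °C − 37.2 °C)/0.3692 = 2662 W
From the inner boundary to the fireclay brick/perlite interface, ΣR_partial = 0.02808 K/W.
T_interface = T_in − Q·ΣR_partial = 1020 °C − (2662)(0.02808) = 945 °C

T = 945 °C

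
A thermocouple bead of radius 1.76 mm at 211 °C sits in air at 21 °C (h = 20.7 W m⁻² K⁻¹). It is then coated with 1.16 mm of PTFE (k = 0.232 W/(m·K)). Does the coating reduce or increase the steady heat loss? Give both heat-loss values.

increases: 0.153 → 0.360 W

Critical radius for a sphere: r_cr = 2k/h = 0.0224 m = 2.24 cm.
Outer radius after coating: r₂ = 0.00176 + 0.00116 = 0.00292 m.
Since r₁ < r_cr and r₂ ≤ r_cr, the coating moves toward the maximum at r_cr — heat loss rises.
Bare: R = 1/(4πr₁²h) = 1241 K/W; Q = 190/1241 = 0.153 W.
Coated: R = R_cond + R_conv = 528.3 K/W; Q = 190/528.3 = 0.360 W.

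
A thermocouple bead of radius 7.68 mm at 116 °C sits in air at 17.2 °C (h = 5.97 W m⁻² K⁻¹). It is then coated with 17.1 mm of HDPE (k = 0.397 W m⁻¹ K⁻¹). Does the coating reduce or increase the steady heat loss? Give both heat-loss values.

increases: 0.437 → 2.49 W

Critical radius for a sphere: r_cr = 2k/h = 0.133 m = 13.3 cm.
Outer radius after coating: r₂ = 0.00768 + 0.0171 = 0.02478 m.
Since r₁ < r_cr and r₂ ≤ r_cr, the coating moves toward the maximum at r_cr — heat loss rises.
Bare: R = 1/(4πr₁²h) = 226.0 K/W; Q = 98.8/226.0 = 0.437 W.
Coated: R = R_cond + R_conv = 39.72 K/W; Q = 98.8/39.72 = 2.49 W.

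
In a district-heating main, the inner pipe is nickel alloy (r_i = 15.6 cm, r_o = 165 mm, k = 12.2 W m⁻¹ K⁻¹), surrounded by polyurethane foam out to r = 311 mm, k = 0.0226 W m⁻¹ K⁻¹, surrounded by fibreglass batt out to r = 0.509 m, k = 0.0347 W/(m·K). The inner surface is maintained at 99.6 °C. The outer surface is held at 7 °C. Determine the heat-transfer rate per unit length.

Q' = 13.8 W/m

Series thermal resistances, inner to outer:
  R'_nickel alloy = ln(0.165/0.156)/(2πk) = 0.05609/(2π·12.2) = 7.317×10^-4 m·K/W
  R'_polyurethane foam = ln(0.311/0.165)/(2πk) = 0.6338/(2π·0.0226) = 4.464 m·K/W
  R'_fibreglass batt = ln(0.509/0.311)/(2πk) = 0.4927/(2π·0.0347) = 2.260 m·K/W
ΣR = 7.317×10^-4 + 4.464 + 2.260 = 6.725 m·K/W
Q' = ΔT/ΣR = (99.6 °C − 7 °C)/6.725 = 13.8 W/m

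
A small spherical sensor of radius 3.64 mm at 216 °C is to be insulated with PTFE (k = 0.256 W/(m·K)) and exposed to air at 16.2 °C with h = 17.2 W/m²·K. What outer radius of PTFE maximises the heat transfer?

For a sphere, r_cr = 2k_ins/h = 2·0.256/17.2 = 0.0298 m = 2.98 cm

r_cr = 2.98 cm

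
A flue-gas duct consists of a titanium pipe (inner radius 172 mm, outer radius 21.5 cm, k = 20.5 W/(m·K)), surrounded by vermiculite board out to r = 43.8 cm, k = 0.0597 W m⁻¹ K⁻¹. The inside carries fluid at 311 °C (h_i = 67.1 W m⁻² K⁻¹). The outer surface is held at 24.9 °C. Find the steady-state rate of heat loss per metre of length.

Series thermal resistances, inner to outer:
  R'_conv,in = 1/(2πr h) = 1/(2π·0.172·67.1) = 0.01379 m·K/W
  R'_titanium = ln(0.215/0.172)/(2πk) = 0.2231/(2π·20.5) = 0.001732 m·K/W
  R'_vermiculite board = ln(0.438/0.215)/(2πk) = 0.7116/(2π·0.0597) = 1.897 m·K/W
ΣR = 0.01379 + 0.001732 + 1.897 = 1.913 m·K/W
Q' = ΔT/ΣR = (311 °C − 24.9 °C)/1.913 = 150 W/m

Q' = 150 W/m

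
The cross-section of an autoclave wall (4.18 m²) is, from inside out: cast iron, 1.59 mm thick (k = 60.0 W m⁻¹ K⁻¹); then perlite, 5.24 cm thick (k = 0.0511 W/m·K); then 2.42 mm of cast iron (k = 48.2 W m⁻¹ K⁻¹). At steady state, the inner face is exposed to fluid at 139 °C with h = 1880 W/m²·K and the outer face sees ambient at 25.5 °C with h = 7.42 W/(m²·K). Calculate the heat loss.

Q = 409 W

Series thermal resistances, inner to outer:
  R_conv,in = 1/(hA) = 1/(1880·4.18) = 1.273×10^-4 K/W
  R_cast iron = L/(kA) = 0.00159/(60.0·4.18) = 6.340×10^-6 K/W
  R_perlite = L/(kA) = 0.0524/(0.0511·4.18) = 0.2453 K/W
  R_cast iron = L/(kA) = 0.00242/(48.2·4.18) = 1.201×10^-5 K/W
  R_conv,out = 1/(hA) = 1/(7.42·4.18) = 0.03224 K/W
ΣR = 1.273×10^-4 + 6.340×10^-6 + 0.2453 + 1.201×10^-5 + 0.03224 = 0.2777 K/W
Q = ΔT/ΣR = (139 °C − 25.5 °C)/0.2777 = 409 W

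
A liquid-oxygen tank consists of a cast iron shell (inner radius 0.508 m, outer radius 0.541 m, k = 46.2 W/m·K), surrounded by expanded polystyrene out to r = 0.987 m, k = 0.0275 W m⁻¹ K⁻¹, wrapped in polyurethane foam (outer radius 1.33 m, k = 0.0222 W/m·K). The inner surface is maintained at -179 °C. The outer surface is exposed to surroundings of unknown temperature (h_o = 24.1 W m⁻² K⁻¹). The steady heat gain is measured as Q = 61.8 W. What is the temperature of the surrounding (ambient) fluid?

T_out = 28.4 °C

Sum the resistances:
  R_cast iron = (1/0.508 − 1/0.541)/(4πk) = 0.1201/(4π·46.2) = 2.068×10^-4 K/W
  R_expanded polystyrene = (1/0.541 − 1/0.987)/(4πk) = 0.8353/(4π·0.0275) = 2.417 K/W
  R_polyurethane foam = (1/0.987 − 1/1.33)/(4πk) = 0.2613/(4π·0.0222) = 0.9366 K/W
  R_conv,out = 1/(4πr²h) = 1/(4π·1.33²·24.1) = 0.001867 K/W
ΣR = 3.356 K/W
ΔT = Q·ΣR = 61.8 × 3.356 = 207.4 K
Heat flows inward, so T_out = T_in + ΔT = -179 + 207.4 = 28.4 °C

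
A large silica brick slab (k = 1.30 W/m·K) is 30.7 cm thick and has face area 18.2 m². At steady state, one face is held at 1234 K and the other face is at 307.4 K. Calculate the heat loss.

Q = kA·ΔT/L = 1.30 × 18.2 × |1234 K − 307.4 K| / 0.307 = 71400 W

Q = 71400 W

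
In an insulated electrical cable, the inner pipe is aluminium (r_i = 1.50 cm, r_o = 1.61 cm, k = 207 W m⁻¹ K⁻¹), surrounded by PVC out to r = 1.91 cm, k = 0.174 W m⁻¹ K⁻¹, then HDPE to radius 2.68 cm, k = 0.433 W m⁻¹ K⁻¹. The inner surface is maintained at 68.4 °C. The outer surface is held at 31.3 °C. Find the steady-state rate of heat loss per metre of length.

Q' = 132 W/m

Series thermal resistances, inner to outer:
  R'_aluminium = ln(0.0161/0.0150)/(2πk) = 0.07077/(2π·207) = 5.441×10^-5 m·K/W
  R'_PVC = ln(0.0191/0.0161)/(2πk) = 0.1709/(2π·0.174) = 0.1563 m·K/W
  R'_HDPE = ln(0.0268/0.0191)/(2πk) = 0.3387/(2π·0.433) = 0.1245 m·K/W
ΣR = 5.441×10^-5 + 0.1563 + 0.1245 = 0.2809 m·K/W
Q' = ΔT/ΣR = (68.4 °C − 31.3 °C)/0.2809 = 132 W/m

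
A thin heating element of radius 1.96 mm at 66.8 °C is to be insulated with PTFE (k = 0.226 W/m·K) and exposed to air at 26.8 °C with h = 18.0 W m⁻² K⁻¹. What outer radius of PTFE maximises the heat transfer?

r_cr = 1.26 cm

For a cylinder, r_cr = k_ins/h = 0.226/18.0 = 0.0126 m = 1.26 cm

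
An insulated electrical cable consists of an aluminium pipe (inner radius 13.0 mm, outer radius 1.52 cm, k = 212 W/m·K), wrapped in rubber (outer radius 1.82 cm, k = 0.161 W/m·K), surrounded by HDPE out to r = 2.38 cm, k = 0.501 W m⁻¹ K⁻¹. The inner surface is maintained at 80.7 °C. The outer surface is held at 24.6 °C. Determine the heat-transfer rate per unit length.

Q' = 213 W/m

Treat each layer as a resistance in series:
  R'_aluminium = ln(0.0152/0.0130)/(2πk) = 0.1563/(2π·212) = 1.174×10^-4 m·K/W
  R'_rubber = ln(0.0182/0.0152)/(2πk) = 0.1801/(2π·0.161) = 0.1781 m·K/W
  R'_HDPE = ln(0.0238/0.0182)/(2πk) = 0.2683/(2π·0.501) = 0.08522 m·K/W
ΣR = 1.174×10^-4 + 0.1781 + 0.08522 = 0.2634 m·K/W
Q' = ΔT/ΣR = (80.7 °C − 24.6 °C)/0.2634 = 213 W/m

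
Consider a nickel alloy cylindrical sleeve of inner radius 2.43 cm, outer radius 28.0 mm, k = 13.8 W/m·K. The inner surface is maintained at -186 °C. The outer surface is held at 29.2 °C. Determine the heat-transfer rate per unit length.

Q' = 1.32×10^5 W/m

Q' = 2πk·ΔT/ln(r₂/r₁) = 2π × 13.8 × 215.2 / ln(0.0280/0.0243) = 1.32×10^5 W/m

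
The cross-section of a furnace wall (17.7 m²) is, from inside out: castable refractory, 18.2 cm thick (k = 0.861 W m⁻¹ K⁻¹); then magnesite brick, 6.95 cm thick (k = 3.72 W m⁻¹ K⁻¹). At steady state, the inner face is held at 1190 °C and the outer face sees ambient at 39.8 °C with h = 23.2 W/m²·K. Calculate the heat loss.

Q = 74500 W

Series thermal resistances, inner to outer:
  R_castable refractory = L/(kA) = 0.182/(0.861·17.7) = 0.01194 K/W
  R_magnesite brick = L/(kA) = 0.0695/(3.72·17.7) = 0.001056 K/W
  R_conv,out = 1/(hA) = 1/(23.2·17.7) = 0.002435 K/W
ΣR = 0.01194 + 0.001056 + 0.002435 = 0.01543 K/W
Q = ΔT/ΣR = (1190 °C − 39.8 °C)/0.01543 = 74500 W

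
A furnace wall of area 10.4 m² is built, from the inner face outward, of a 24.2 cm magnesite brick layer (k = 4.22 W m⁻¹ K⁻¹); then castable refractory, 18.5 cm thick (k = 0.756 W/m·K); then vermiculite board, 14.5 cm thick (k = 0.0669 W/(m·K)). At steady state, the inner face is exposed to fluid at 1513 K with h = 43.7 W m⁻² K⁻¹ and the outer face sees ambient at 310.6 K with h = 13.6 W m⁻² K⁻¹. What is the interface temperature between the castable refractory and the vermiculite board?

T = 1361 K

Treat each layer as a resistance in series:
  R_conv,in = 1/(hA) = 1/(43.7·10.4) = 0.002200 K/W
  R_magnesite brick = L/(kA) = 0.242/(4.22·10.4) = 0.005514 K/W
  R_castable refractory = L/(kA) = 0.185/(0.756·10.4) = 0.02353 K/W
  R_vermiculite board = L/(kA) = 0.145/(0.0669·10.4) = 0.2084 K/W
  R_conv,out = 1/(hA) = 1/(13.6·10.4) = 0.007070 K/W
ΣR = 0.002200 + 0.005514 + 0.02353 + 0.2084 + 0.007070 = 0.2467 K/W
Q = ΔT/ΣR = (1513 K − 310.6 K)/0.2467 = 4874 W
From the inner boundary to the castable refractory/vermiculite board interface, ΣR_partial = 0.03124 K/W.
T_interface = T_in − Q·ΣR_partial = 1513 K − (4874)(0.03124) = 1361 K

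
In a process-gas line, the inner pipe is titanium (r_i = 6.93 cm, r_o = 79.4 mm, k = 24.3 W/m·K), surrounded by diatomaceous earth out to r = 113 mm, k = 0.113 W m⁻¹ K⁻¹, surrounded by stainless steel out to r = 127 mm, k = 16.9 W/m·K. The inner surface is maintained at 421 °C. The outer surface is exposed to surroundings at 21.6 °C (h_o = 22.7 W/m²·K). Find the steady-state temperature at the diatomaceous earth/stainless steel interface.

Series thermal resistances, inner to outer:
  R'_titanium = ln(0.0794/0.0693)/(2πk) = 0.1361/(2π·24.3) = 8.911×10^-4 m·K/W
  R'_diatomaceous earth = ln(0.113/0.0794)/(2πk) = 0.3529/(2π·0.113) = 0.4970 m·K/W
  R'_stainless steel = ln(0.127/0.113)/(2πk) = 0.1168/(2π·16.9) = 0.001100 m·K/W
  R'_conv,out = 1/(2πr h) = 1/(2π·0.127·22.7) = 0.05521 m·K/W
ΣR = 8.911×10^-4 + 0.4970 + 0.001100 + 0.05521 = 0.5542 m·K/W
Q' = ΔT/ΣR = (421 °C − 21.6 °C)/0.5542 = 720.7 W/m
From the inner boundary to the diatomaceous earth/stainless steel interface, ΣR_partial = 0.4979 m·K/W.
T_interface = T_in − Q'·ΣR_partial = 421 °C − (720.7)(0.4979) = 62.2 °C

T = 62.2 °C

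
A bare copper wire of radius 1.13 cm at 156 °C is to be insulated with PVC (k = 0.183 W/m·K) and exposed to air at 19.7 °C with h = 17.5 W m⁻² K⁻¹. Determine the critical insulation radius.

r_cr = 1.05 cm

For a cylinder, r_cr = k_ins/h = 0.183/17.5 = 0.0105 m = 1.05 cm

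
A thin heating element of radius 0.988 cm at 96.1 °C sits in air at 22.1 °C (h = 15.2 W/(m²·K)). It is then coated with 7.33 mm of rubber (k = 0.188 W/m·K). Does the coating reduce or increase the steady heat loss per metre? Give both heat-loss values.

reduces: 69.8 → 68.6 W/m

Critical radius for a cylinder: r_cr = k/h = 0.0124 m = 1.24 cm.
Outer radius after coating: r₂ = 0.00988 + 0.00733 = 0.01721 m.
r₁ < r_cr < r₂: heat loss rises to a maximum at r_cr then falls. Whether the coating helps depends on whether Q(r₂) has dropped back below Q(r₁).
Bare: R = 1/(2πr₁h) = 1.060 m·K/W; Q = 74/1.060 = 69.8 W/m.
Coated: R = R_cond + R_conv = 1.078 m·K/W; Q = 74/1.078 = 68.6 W/m.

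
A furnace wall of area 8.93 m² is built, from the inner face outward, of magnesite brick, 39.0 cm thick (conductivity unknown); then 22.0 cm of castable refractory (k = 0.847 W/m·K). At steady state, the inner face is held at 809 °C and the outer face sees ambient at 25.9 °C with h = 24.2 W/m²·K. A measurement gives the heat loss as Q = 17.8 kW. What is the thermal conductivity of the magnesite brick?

k = 4.25 W/m·K

ΣR = ΔT/Q = |809 − 25.9|/17800 = 0.04399 K/W
Known resistances:
  R_castable refractory = L/(kA) = 0.220/(0.847·8.93) = 0.02909 K/W
  R_conv,out = 1/(hA) = 1/(24.2·8.93) = 0.004627 K/W
R_magnesite brick = ΣR − ΣR_known = 0.04399 − 0.03372 = 0.01027 K/W
L/(kA) = 0.01027 ⇒ k = 0.390/(0.01027·8.93) = 4.25 W/m·K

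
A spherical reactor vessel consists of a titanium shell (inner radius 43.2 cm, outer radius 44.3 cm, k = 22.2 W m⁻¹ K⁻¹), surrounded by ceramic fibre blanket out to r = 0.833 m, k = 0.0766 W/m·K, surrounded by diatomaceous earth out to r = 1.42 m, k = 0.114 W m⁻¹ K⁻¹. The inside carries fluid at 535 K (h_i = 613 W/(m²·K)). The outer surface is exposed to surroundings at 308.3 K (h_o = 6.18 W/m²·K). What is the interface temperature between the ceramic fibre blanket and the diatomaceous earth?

Series thermal resistances, inner to outer:
  R_conv,in = 1/(4πr²h) = 1/(4π·0.432²·613) = 6.956×10^-4 K/W
  R_titanium = (1/0.432 − 1/0.443)/(4πk) = 0.05748/(4π·22.2) = 2.060×10^-4 K/W
  R_ceramic fibre blanket = (1/0.443 − 1/0.833)/(4πk) = 1.057/(4π·0.0766) = 1.098 K/W
  R_diatomaceous earth = (1/0.833 − 1/1.42)/(4πk) = 0.4963/(4π·0.114) = 0.3464 K/W
  R_conv,out = 1/(4πr²h) = 1/(4π·1.42²·6.18) = 0.006386 K/W
ΣR = 6.956×10^-4 + 2.060×10^-4 + 1.098 + 0.3464 + 0.006386 = 1.452 K/W
Q = ΔT/ΣR = (535 K − 308.3 K)/1.452 = 156.1 W
From the inner boundary to the ceramic fibre blanket/diatomaceous earth interface, ΣR_partial = 1.099 K/W.
T_interface = T_in − Q·ΣR_partial = 535 K − (156.1)(1.099) = 363.4 K

T = 363.4 K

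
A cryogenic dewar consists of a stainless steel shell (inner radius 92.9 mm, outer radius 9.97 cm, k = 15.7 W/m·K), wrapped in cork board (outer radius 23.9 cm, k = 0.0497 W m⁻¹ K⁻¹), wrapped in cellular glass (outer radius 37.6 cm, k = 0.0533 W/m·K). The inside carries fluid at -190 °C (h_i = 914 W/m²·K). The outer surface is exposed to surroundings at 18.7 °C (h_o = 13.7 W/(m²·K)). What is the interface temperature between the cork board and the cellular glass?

T = -22.7 °C

Treat each layer as a resistance in series:
  R_conv,in = 1/(4πr²h) = 1/(4π·0.0929²·914) = 0.01009 K/W
  R_stainless steel = (1/0.0929 − 1/0.0997)/(4πk) = 0.7342/(4π·15.7) = 0.003721 K/W
  R_cork board = (1/0.0997 − 1/0.239)/(4πk) = 5.846/(4π·0.0497) = 9.360 K/W
  R_cellular glass = (1/0.239 − 1/0.376)/(4πk) = 1.525/(4π·0.0533) = 2.276 K/W
  R_conv,out = 1/(4πr²h) = 1/(4π·0.376²·13.7) = 0.04109 K/W
ΣR = 0.01009 + 0.003721 + 9.360 + 2.276 + 0.04109 = 11.69 K/W
Q = ΔT/ΣR = (-190 °C − 18.7 °C)/11.69 = -17.85 W
From the inner boundary to the cork board/cellular glass interface, ΣR_partial = 9.374 K/W.
T_interface = T_in − Q·ΣR_partial = -190 °C − (-17.85)(9.374) = -22.7 °C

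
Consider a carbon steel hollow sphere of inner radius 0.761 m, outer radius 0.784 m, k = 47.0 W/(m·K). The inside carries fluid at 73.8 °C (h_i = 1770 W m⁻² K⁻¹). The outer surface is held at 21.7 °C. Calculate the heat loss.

Treat each layer as a resistance in series:
  R_conv,in = 1/(4πr²h) = 1/(4π·0.761²·1770) = 7.763×10^-5 K/W
  R_carbon steel = (1/0.761 − 1/0.784)/(4πk) = 0.03855/(4π·47.0) = 6.527×10^-5 K/W
ΣR = 7.763×10^-5 + 6.527×10^-5 = 1.429×10^-4 K/W
Q = ΔT/ΣR = (73.8 °C − 21.7 °C)/1.429×10^-4 = 3.65×10^5 W

Q = 365 kW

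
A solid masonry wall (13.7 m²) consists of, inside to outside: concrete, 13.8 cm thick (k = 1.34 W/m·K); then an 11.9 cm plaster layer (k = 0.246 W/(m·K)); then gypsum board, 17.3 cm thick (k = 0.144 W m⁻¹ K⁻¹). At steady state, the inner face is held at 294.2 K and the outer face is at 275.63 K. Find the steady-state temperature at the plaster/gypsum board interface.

T = 288.1 K

Resistance network (inner→outer):
  R_concrete = L/(kA) = 0.138/(1.34·13.7) = 0.007517 K/W
  R_plaster = L/(kA) = 0.119/(0.246·13.7) = 0.03531 K/W
  R_gypsum board = L/(kA) = 0.173/(0.144·13.7) = 0.08769 K/W
ΣR = 0.007517 + 0.03531 + 0.08769 = 0.1305 K/W
Q = ΔT/ΣR = (294.2 K − 275.63 K)/0.1305 = 142.3 W
From the inner boundary to the plaster/gypsum board interface, ΣR_partial = 0.04283 K/W.
T_interface = T_in − Q·ΣR_partial = 294.2 K − (142.3)(0.04283) = 288.1 K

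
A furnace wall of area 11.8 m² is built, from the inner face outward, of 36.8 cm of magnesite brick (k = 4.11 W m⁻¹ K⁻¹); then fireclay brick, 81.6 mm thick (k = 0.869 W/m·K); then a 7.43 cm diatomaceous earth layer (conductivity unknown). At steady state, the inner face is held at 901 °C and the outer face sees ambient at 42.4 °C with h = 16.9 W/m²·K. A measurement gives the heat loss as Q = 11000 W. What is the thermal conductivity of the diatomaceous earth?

k = 0.110 W/m·K

ΣR = ΔT/Q = |901 − 42.4|/11000 = 0.07805 K/W
Known resistances:
  R_magnesite brick = L/(kA) = 0.368/(4.11·11.8) = 0.007588 K/W
  R_fireclay brick = L/(kA) = 0.0816/(0.869·11.8) = 0.007958 K/W
  R_conv,out = 1/(hA) = 1/(16.9·11.8) = 0.005015 K/W
R_diatomaceous earth = ΣR − ΣR_known = 0.07805 − 0.02056 = 0.05749 K/W
L/(kA) = 0.05749 ⇒ k = 0.0743/(0.05749·11.8) = 0.110 W/m·K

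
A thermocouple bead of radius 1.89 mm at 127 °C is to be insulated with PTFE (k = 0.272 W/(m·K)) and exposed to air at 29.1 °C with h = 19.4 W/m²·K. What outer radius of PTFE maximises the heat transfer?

For a sphere, r_cr = 2k_ins/h = 2·0.272/19.4 = 0.0280 m = 2.80 cm

r_cr = 2.80 cm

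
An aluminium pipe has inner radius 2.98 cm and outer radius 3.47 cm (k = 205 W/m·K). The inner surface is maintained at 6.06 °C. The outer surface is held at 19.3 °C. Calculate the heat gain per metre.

Q' = 2πk·ΔT/ln(r₂/r₁) = 2π × 205 × 13.24 / ln(0.0347/0.0298) = 1.12×10^5 W/m

Q' = 1.12×10^5 W/m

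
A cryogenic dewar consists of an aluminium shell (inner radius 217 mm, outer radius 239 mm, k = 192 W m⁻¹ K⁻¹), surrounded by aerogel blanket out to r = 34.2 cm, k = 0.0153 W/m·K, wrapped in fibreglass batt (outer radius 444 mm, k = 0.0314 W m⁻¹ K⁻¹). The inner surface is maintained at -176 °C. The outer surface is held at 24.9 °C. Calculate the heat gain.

Resistance network (inner→outer):
  R_aluminium = (1/0.217 − 1/0.239)/(4πk) = 0.4242/(4π·192) = 1.758×10^-4 K/W
  R_aerogel blanket = (1/0.239 − 1/0.342)/(4πk) = 1.260/(4π·0.0153) = 6.554 K/W
  R_fibreglass batt = (1/0.342 − 1/0.444)/(4πk) = 0.6717/(4π·0.0314) = 1.702 K/W
ΣR = 1.758×10^-4 + 6.554 + 1.702 = 8.256 K/W
Q = ΔT/ΣR = (-176 °C − 24.9 °C)/8.256 = -24.3 W
(Negative Q ⇒ heat flows inward; heat gain = 24.3 W.)

Q = 24.3 W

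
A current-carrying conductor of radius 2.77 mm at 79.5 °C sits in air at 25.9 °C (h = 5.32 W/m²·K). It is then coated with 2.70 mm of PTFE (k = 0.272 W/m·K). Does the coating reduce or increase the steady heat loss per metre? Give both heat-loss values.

increases: 4.96 → 9.14 W/m

Critical radius for a cylinder: r_cr = k/h = 0.0511 m = 5.11 cm.
Outer radius after coating: r₂ = 0.00277 + 0.00270 = 0.00547 m.
Since r₁ < r_cr and r₂ ≤ r_cr, the coating moves toward the maximum at r_cr — heat loss rises.
Bare: R = 1/(2πr₁h) = 10.80 m·K/W; Q = 53.6/10.80 = 4.96 W/m.
Coated: R = R_cond + R_conv = 5.867 m·K/W; Q = 53.6/5.867 = 9.14 W/m.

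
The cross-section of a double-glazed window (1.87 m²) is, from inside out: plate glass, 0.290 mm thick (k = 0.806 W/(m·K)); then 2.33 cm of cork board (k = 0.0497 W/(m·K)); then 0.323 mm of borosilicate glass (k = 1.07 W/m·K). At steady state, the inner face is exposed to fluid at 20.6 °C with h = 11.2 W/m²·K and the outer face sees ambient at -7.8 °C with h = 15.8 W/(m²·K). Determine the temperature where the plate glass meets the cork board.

Treat each layer as a resistance in series:
  R_conv,in = 1/(hA) = 1/(11.2·1.87) = 0.04775 K/W
  R_plate glass = L/(kA) = 2.90×10^-4/(0.806·1.87) = 1.924×10^-4 K/W
  R_cork board = L/(kA) = 0.0233/(0.0497·1.87) = 0.2507 K/W
  R_borosilicate glass = L/(kA) = 3.23×10^-4/(1.07·1.87) = 1.614×10^-4 K/W
  R_conv,out = 1/(hA) = 1/(15.8·1.87) = 0.03385 K/W
ΣR = 0.04775 + 1.924×10^-4 + 0.2507 + 1.614×10^-4 + 0.03385 = 0.3327 K/W
Q = ΔT/ΣR = (20.6 °C − -7.8 °C)/0.3327 = 85.36 W
From the inner boundary to the plate glass/cork board interface, ΣR_partial = 0.04794 K/W.
T_interface = T_in − Q·ΣR_partial = 20.6 °C − (85.36)(0.04794) = 16.5 °C

T = 16.5 °C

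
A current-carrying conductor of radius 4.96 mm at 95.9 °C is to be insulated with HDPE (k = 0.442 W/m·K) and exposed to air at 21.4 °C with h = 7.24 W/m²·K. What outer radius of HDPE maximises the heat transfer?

For a cylinder, r_cr = k_ins/h = 0.442/7.24 = 0.0610 m = 6.10 cm

r_cr = 6.10 cm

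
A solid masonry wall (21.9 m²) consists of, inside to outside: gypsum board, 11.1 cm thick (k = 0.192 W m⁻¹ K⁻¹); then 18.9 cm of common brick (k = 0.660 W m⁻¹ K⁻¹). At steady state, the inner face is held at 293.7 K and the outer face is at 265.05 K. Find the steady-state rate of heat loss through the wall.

Treat each layer as a resistance in series:
  R_gypsum board = L/(kA) = 0.111/(0.192·21.9) = 0.02640 K/W
  R_common brick = L/(kA) = 0.189/(0.660·21.9) = 0.01308 K/W
ΣR = 0.02640 + 0.01308 = 0.03948 K/W
Q = ΔT/ΣR = (293.7 K − 265.05 K)/0.03948 = 726 W

Q = 726 W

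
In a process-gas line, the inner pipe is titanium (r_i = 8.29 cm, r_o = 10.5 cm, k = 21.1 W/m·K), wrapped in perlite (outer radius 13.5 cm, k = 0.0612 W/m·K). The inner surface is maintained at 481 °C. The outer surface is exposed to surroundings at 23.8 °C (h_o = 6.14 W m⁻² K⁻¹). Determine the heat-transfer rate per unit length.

Q' = 540 W/m

Resistance network (inner→outer):
  R'_titanium = ln(0.105/0.0829)/(2πk) = 0.2363/(2π·21.1) = 0.001783 m·K/W
  R'_perlite = ln(0.135/0.105)/(2πk) = 0.2513/(2π·0.0612) = 0.6536 m·K/W
  R'_conv,out = 1/(2πr h) = 1/(2π·0.135·6.14) = 0.1920 m·K/W
ΣR = 0.001783 + 0.6536 + 0.1920 = 0.8474 m·K/W
Q' = ΔT/ΣR = (481 °C − 23.8 °C)/0.8474 = 540 W/m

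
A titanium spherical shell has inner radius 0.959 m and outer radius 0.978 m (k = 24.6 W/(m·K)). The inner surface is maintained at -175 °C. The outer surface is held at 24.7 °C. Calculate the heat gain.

Q = 4πk·ΔT/(1/r₁ − 1/r₂) = 4π × 24.6 × 199.7 / (1/0.959 − 1/0.978) = 3.05×10^6 W

Q = 3050 kW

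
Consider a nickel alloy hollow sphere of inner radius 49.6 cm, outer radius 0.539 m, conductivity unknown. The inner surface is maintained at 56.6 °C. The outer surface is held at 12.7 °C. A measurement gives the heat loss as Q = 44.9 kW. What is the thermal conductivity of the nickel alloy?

k = 13.1 W/m·K

ΣR = ΔT/Q = |56.6 − 12.7|/44900 = 9.777×10^-4 K/W
(1/r₁−1/r₂)/(4πk) = 9.777×10^-4 ⇒ k = 0.1608/(4π·9.777×10^-4) = 13.1 W/m·K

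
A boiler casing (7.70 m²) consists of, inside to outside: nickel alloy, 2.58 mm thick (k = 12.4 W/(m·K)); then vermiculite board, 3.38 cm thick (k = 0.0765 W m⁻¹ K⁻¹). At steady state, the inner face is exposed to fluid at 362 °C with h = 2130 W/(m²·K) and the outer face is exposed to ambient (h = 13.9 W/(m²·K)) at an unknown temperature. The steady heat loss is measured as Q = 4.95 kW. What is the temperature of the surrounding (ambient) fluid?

Sum the resistances:
  R_conv,in = 1/(hA) = 1/(2130·7.70) = 6.097×10^-5 K/W
  R_nickel alloy = L/(kA) = 0.00258/(12.4·7.70) = 2.702×10^-5 K/W
  R_vermiculite board = L/(kA) = 0.0338/(0.0765·7.70) = 0.05738 K/W
  R_conv,out = 1/(hA) = 1/(13.9·7.70) = 0.009343 K/W
ΣR = 0.06681 K/W
ΔT = Q·ΣR = 4950 × 0.06681 = 330.7 K
Heat flows outward, so T_out = T_in − ΔT = 362 − 330.7 = 31.3 °C

T_out = 31.3 °C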